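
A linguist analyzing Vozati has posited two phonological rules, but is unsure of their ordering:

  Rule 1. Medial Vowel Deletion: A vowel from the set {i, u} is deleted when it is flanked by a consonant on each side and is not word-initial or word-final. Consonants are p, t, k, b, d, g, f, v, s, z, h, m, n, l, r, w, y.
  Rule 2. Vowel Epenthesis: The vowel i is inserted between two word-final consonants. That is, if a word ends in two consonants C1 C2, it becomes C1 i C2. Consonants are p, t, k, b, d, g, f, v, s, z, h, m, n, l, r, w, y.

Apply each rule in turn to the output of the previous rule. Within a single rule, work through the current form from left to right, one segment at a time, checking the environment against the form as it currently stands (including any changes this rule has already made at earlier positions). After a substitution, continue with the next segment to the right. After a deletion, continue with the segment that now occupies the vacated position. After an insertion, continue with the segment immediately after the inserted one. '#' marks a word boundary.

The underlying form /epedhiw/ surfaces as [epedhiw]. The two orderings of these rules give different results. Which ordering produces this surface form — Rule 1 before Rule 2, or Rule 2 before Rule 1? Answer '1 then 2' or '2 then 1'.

Order 1 then 2:
  1 Medial Vowel Deletion: [epedhiw] → [epedhw]
  2 Vowel Epenthesis: [epedhw] → [epedhiw]
  result: [epedhiw]
Order 2 then 1:
  2 Vowel Epenthesis: no change — [epedhiw]
  1 Medial Vowel Deletion: [epedhiw] → [epedhw]
  result: [epedhw]

1 then 2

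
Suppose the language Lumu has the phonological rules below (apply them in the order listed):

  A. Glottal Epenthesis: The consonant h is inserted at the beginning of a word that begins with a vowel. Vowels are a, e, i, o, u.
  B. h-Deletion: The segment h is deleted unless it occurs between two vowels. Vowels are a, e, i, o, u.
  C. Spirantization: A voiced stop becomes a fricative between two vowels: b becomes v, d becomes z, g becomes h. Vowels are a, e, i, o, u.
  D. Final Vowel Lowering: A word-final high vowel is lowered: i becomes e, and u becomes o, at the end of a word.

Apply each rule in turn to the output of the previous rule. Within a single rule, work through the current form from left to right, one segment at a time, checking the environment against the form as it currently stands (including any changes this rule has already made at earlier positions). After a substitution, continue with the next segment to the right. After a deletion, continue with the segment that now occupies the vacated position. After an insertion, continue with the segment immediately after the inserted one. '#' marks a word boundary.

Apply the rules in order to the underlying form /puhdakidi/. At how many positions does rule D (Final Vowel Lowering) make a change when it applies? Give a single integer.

1

A Glottal Epenthesis: no change — [puhdakidi]
B h-Deletion: [puhdakidi] → [pudakidi]
C Spirantization: [pudakidi] → [puzakizi]
D Final Vowel Lowering: [puzakizi] → [puzakize]
Rule D changed 1 position(s).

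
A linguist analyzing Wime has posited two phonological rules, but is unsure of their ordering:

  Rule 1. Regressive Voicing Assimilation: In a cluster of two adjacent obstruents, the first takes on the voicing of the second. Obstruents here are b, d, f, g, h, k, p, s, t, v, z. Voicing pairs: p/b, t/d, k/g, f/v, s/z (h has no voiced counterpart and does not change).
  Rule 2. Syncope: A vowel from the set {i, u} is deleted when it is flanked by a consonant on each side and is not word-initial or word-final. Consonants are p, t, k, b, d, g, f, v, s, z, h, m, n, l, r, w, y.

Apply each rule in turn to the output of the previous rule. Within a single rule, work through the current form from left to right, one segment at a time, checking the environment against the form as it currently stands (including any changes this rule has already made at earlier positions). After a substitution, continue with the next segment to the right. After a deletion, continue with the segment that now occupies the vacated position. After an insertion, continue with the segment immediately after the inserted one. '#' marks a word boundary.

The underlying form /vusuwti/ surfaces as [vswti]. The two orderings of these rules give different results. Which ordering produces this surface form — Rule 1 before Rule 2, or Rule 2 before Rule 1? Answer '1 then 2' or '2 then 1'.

Order 1 then 2:
  1 Regressive Voicing Assimilation: no change — [vusuwti]
  2 Syncope: [vusuwti] → [vswti]
  result: [vswti]
Order 2 then 1:
  2 Syncope: [vusuwti] → [vswti]
  1 Regressive Voicing Assimilation: [vswti] → [fswti]
  result: [fswti]

1 then 2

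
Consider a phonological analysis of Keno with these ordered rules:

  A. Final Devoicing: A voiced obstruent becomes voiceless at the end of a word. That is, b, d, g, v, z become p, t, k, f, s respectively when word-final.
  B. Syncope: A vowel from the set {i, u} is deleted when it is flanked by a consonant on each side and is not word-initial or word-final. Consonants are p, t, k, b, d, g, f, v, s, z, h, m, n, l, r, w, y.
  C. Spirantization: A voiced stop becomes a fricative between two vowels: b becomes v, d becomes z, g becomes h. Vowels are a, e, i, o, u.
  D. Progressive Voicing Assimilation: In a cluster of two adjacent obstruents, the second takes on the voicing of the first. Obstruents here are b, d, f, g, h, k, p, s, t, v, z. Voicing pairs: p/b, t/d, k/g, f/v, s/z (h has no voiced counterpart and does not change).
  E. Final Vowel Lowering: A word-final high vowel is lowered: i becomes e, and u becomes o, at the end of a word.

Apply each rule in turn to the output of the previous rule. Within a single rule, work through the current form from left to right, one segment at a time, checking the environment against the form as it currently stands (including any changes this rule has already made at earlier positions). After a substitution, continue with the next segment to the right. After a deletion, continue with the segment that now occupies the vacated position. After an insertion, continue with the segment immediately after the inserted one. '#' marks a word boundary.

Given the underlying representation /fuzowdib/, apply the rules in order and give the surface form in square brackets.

A Final Devoicing: [fuzowdib] → [fuzowdip]
B Syncope: [fuzowdip] → [fzowdp]
C Spirantization: no change — [fzowdp]
D Progressive Voicing Assimilation: [fzowdp] → [fsowdb]
E Final Vowel Lowering: no change — [fsowdb]

[fsowdb]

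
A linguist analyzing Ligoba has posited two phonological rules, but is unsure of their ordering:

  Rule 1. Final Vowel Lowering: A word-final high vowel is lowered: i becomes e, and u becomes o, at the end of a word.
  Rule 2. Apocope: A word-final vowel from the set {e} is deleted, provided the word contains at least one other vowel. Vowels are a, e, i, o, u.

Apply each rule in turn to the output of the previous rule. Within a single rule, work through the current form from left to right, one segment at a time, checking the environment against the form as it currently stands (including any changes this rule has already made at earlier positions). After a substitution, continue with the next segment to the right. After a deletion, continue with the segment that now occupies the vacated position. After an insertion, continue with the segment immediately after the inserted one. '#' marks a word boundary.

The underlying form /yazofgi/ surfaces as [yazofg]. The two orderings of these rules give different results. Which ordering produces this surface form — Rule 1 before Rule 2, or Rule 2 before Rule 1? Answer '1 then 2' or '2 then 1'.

1 then 2

Order 1 then 2:
  1 Final Vowel Lowering: [yazofgi] → [yazofge]
  2 Apocope: [yazofge] → [yazofg]
  result: [yazofg]
Order 2 then 1:
  2 Apocope: no change — [yazofgi]
  1 Final Vowel Lowering: [yazofgi] → [yazofge]
  result: [yazofge]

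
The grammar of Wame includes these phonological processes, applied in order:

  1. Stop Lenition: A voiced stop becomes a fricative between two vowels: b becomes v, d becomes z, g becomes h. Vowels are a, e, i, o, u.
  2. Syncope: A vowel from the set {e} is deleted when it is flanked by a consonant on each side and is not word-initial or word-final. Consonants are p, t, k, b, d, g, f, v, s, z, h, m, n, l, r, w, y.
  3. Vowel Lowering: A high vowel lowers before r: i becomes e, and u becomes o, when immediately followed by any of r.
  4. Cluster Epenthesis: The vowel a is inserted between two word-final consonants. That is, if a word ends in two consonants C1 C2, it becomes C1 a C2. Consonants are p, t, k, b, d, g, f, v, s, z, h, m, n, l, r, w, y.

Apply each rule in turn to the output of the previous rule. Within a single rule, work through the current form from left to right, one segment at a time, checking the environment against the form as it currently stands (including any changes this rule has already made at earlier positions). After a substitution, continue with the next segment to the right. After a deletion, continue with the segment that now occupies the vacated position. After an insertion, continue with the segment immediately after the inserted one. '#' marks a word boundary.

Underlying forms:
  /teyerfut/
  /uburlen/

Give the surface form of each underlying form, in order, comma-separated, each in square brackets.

[tyrfut], [uvorlan]

/teyerfut/:
  1 Stop Lenition: no change — [teyerfut]
  2 Syncope: [teyerfut] → [tyrfut]
  3 Vowel Lowering: no change — [tyrfut]
  4 Cluster Epenthesis: no change — [tyrfut]
/uburlen/:
  1 Stop Lenition: [uburlen] → [uvurlen]
  2 Syncope: [uvurlen] → [uvurln]
  3 Vowel Lowering: [uvurln] → [uvorln]
  4 Cluster Epenthesis: [uvorln] → [uvorlan]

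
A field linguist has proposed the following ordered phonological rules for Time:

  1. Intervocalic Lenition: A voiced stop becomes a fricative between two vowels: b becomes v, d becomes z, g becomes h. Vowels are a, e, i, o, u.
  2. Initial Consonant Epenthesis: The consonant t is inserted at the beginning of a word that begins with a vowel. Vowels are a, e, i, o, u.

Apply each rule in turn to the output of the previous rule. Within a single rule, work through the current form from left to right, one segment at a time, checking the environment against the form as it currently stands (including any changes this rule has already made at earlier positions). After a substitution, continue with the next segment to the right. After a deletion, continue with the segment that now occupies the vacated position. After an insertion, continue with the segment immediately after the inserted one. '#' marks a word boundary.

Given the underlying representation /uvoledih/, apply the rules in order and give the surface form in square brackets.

[tuvolezih]

1 Intervocalic Lenition: [uvoledih] → [uvolezih]
2 Initial Consonant Epenthesis: [uvolezih] → [tuvolezih]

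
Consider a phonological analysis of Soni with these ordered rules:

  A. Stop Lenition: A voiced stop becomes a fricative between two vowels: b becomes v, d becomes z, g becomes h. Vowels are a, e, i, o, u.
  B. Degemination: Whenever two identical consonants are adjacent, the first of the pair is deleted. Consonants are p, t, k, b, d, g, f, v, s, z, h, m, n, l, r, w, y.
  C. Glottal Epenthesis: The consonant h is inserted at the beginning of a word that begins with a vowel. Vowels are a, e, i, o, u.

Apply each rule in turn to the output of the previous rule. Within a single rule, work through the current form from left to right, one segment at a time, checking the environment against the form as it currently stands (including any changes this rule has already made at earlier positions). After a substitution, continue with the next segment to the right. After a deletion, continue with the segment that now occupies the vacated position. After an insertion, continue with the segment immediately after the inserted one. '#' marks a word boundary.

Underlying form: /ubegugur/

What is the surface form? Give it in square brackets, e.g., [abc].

A Stop Lenition: [ubegugur] → [uvehuhur]
B Degemination: no change — [uvehuhur]
C Glottal Epenthesis: [uvehuhur] → [huvehuhur]

[huvehuhur]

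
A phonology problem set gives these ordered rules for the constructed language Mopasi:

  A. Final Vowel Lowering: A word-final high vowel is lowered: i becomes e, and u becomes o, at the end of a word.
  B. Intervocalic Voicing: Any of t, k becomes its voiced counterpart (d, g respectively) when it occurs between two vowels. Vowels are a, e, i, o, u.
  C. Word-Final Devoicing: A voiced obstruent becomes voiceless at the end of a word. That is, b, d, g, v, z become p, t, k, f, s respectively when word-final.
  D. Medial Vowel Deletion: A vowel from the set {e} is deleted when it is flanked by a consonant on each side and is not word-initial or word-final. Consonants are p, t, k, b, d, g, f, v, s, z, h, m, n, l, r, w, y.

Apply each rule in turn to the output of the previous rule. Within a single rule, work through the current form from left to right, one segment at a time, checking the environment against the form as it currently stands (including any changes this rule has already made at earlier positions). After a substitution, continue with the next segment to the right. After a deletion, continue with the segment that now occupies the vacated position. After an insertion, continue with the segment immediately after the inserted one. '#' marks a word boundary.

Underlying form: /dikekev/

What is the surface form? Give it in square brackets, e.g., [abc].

A Final Vowel Lowering: no change — [dikekev]
B Intervocalic Voicing: [dikekev] → [digegev]
C Word-Final Devoicing: [digegev] → [digegef]
D Medial Vowel Deletion: [digegef] → [diggf]

[diggf]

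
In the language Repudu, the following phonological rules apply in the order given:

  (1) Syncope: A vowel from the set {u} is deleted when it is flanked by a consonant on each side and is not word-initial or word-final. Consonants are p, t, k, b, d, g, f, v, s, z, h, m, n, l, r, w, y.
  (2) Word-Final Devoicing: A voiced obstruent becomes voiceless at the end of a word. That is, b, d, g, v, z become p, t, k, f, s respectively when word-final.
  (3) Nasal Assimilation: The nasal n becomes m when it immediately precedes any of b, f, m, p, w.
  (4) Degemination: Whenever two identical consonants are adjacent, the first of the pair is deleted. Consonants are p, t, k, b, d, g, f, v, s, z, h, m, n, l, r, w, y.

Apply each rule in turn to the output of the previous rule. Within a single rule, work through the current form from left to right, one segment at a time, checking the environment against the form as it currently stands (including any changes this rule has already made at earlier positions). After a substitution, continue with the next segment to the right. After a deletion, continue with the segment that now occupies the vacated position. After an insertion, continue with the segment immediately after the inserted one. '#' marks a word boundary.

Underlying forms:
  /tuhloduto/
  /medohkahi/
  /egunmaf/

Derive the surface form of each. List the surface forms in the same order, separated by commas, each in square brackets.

/tuhloduto/:
  (1) Syncope: [tuhloduto] → [thlodto]
  (2) Word-Final Devoicing: no change — [thlodto]
  (3) Nasal Assimilation: no change — [thlodto]
  (4) Degemination: no change — [thlodto]
/medohkahi/:
  (1) Syncope: no change — [medohkahi]
  (2) Word-Final Devoicing: no change — [medohkahi]
  (3) Nasal Assimilation: no change — [medohkahi]
  (4) Degemination: no change — [medohkahi]
/egunmaf/:
  (1) Syncope: [egunmaf] → [egnmaf]
  (2) Word-Final Devoicing: no change — [egnmaf]
  (3) Nasal Assimilation: [egnmaf] → [egmmaf]
  (4) Degemination: [egmmaf] → [egmaf]

[thlodto], [medohkahi], [egmaf]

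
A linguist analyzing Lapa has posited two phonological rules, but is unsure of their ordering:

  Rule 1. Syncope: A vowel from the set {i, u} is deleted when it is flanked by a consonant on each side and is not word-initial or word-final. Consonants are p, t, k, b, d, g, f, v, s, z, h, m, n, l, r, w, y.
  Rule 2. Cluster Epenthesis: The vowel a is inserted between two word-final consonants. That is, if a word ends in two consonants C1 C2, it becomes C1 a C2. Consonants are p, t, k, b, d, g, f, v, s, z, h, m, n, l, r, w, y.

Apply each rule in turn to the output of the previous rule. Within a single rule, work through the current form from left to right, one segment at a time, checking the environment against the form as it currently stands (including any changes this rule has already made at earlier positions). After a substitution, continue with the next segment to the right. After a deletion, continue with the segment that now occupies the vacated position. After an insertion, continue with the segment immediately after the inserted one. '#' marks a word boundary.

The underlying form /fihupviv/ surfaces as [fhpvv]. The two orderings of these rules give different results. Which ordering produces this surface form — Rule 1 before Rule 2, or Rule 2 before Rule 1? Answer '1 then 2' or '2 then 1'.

Order 1 then 2:
  1 Syncope: [fihupviv] → [fhpvv]
  2 Cluster Epenthesis: [fhpvv] → [fhpvav]
  result: [fhpvav]
Order 2 then 1:
  2 Cluster Epenthesis: no change — [fihupviv]
  1 Syncope: [fihupviv] → [fhpvv]
  result: [fhpvv]

2 then 1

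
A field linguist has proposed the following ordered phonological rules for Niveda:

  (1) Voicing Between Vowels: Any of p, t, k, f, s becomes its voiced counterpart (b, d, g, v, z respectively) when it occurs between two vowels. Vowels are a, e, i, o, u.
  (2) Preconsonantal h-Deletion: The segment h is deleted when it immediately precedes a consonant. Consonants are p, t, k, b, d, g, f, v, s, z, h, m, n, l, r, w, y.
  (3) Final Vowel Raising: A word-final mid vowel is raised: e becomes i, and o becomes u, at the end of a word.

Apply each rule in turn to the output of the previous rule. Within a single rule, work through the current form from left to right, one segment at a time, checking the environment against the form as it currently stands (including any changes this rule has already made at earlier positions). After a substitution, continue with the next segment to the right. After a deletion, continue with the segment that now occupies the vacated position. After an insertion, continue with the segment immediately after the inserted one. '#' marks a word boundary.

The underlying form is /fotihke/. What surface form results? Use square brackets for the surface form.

[fodiki]

(1) Voicing Between Vowels: [fotihke] → [fodihke]
(2) Preconsonantal h-Deletion: [fodihke] → [fodike]
(3) Final Vowel Raising: [fodike] → [fodiki]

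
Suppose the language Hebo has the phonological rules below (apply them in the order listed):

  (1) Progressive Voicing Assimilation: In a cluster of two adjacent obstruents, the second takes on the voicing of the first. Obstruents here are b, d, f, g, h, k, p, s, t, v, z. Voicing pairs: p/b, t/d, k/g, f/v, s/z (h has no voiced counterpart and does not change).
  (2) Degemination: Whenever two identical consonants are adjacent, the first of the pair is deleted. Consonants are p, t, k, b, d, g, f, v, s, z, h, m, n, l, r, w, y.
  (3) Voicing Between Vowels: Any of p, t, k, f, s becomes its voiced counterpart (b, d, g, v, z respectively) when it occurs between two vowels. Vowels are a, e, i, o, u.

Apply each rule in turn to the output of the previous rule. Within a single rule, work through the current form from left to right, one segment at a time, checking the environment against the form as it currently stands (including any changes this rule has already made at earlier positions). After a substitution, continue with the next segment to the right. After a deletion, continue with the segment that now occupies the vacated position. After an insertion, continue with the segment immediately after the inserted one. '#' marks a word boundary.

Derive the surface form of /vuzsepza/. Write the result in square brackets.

[vuzepsa]

(1) Progressive Voicing Assimilation: [vuzsepza] → [vuzzepsa]
(2) Degemination: [vuzzepsa] → [vuzepsa]
(3) Voicing Between Vowels: no change — [vuzepsa]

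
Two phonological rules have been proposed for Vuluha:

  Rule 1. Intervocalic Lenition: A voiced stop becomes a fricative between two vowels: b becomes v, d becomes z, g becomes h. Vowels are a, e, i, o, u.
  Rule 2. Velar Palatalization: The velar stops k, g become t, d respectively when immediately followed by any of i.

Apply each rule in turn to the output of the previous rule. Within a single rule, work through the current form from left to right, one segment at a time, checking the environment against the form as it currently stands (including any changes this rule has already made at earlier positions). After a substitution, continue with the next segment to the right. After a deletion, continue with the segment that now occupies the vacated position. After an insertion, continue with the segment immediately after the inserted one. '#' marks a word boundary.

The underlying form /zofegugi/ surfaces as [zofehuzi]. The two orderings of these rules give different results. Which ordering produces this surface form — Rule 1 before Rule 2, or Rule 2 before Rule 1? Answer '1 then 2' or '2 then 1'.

2 then 1

Order 1 then 2:
  1 Intervocalic Lenition: [zofegugi] → [zofehuhi]
  2 Velar Palatalization: no change — [zofehuhi]
  result: [zofehuhi]
Order 2 then 1:
  2 Velar Palatalization: [zofegugi] → [zofegudi]
  1 Intervocalic Lenition: [zofegudi] → [zofehuzi]
  result: [zofehuzi]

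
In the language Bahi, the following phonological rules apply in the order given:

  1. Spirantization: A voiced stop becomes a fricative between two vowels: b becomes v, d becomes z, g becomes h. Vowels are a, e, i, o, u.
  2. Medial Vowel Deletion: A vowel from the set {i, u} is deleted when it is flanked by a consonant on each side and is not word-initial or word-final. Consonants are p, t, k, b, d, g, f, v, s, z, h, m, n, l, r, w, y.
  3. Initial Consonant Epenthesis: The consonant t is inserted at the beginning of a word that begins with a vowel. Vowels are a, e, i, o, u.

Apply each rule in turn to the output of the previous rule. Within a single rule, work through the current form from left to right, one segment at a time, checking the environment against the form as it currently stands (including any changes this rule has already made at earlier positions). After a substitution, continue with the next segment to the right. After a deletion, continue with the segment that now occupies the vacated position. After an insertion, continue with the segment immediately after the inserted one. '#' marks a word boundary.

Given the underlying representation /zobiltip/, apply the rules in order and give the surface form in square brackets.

1 Spirantization: [zobiltip] → [zoviltip]
2 Medial Vowel Deletion: [zoviltip] → [zovltp]
3 Initial Consonant Epenthesis: no change — [zovltp]

[zovltp]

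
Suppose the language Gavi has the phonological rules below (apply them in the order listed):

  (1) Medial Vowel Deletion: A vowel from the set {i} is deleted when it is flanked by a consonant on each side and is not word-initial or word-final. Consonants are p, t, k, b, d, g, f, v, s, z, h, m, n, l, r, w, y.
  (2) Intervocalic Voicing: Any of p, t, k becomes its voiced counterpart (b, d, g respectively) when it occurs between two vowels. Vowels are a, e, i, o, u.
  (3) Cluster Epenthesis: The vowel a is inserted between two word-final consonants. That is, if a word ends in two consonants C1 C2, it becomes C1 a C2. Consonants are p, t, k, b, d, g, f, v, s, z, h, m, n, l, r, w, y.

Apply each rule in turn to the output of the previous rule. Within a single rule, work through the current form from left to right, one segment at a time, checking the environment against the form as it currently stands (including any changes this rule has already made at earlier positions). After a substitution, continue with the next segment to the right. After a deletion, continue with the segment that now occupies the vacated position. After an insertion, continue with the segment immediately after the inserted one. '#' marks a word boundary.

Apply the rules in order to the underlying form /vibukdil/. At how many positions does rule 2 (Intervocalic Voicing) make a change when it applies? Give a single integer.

0

(1) Medial Vowel Deletion: [vibukdil] → [vbukdl]
(2) Intervocalic Voicing: no change — [vbukdl]
(3) Cluster Epenthesis: [vbukdl] → [vbukdal]
Rule 2 changed 0 position(s).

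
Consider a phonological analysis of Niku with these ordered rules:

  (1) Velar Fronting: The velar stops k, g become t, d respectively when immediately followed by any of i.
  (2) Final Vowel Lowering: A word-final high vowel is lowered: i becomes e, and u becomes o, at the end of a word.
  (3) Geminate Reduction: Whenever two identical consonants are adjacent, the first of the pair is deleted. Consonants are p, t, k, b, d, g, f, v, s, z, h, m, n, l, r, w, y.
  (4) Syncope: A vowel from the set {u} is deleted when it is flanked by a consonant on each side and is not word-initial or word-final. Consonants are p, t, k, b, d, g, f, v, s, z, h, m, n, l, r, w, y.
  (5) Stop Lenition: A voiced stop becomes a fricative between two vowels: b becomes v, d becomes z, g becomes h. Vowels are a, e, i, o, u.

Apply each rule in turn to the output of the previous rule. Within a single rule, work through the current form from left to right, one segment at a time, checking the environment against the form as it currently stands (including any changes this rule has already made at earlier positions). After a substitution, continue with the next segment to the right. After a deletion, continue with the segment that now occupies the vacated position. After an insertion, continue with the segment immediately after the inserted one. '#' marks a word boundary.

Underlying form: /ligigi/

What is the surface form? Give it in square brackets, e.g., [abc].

(1) Velar Fronting: [ligigi] → [lididi]
(2) Final Vowel Lowering: [lididi] → [lidide]
(3) Geminate Reduction: no change — [lidide]
(4) Syncope: no change — [lidide]
(5) Stop Lenition: [lidide] → [lizize]

[lizize]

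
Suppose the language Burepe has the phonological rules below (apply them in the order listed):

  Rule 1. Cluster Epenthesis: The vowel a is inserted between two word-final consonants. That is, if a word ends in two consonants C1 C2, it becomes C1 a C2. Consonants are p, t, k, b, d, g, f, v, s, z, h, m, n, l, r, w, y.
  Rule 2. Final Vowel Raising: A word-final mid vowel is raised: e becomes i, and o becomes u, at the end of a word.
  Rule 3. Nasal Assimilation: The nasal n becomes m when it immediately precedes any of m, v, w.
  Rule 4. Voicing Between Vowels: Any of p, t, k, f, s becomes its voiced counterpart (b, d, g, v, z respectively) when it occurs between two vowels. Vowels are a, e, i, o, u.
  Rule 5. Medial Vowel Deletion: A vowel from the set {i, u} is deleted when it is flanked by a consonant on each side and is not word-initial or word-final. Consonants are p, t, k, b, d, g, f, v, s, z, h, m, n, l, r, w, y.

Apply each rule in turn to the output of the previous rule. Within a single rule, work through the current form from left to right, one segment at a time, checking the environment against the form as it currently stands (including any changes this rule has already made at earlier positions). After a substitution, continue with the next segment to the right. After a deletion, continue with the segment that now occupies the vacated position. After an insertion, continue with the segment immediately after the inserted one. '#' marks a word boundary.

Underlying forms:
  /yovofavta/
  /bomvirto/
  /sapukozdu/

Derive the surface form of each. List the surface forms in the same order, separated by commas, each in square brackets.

/yovofavta/:
  Rule 1 Cluster Epenthesis: no change — [yovofavta]
  Rule 2 Final Vowel Raising: no change — [yovofavta]
  Rule 3 Nasal Assimilation: no change — [yovofavta]
  Rule 4 Voicing Between Vowels: [yovofavta] → [yovovavta]
  Rule 5 Medial Vowel Deletion: no change — [yovovavta]
/bomvirto/:
  Rule 1 Cluster Epenthesis: no change — [bomvirto]
  Rule 2 Final Vowel Raising: [bomvirto] → [bomvirtu]
  Rule 3 Nasal Assimilation: no change — [bomvirtu]
  Rule 4 Voicing Between Vowels: no change — [bomvirtu]
  Rule 5 Medial Vowel Deletion: [bomvirtu] → [bomvrtu]
/sapukozdu/:
  Rule 1 Cluster Epenthesis: no change — [sapukozdu]
  Rule 2 Final Vowel Raising: no change — [sapukozdu]
  Rule 3 Nasal Assimilation: no change — [sapukozdu]
  Rule 4 Voicing Between Vowels: [sapukozdu] → [sabugozdu]
  Rule 5 Medial Vowel Deletion: [sabugozdu] → [sabgozdu]

[yovovavta], [bomvrtu], [sabgozdu]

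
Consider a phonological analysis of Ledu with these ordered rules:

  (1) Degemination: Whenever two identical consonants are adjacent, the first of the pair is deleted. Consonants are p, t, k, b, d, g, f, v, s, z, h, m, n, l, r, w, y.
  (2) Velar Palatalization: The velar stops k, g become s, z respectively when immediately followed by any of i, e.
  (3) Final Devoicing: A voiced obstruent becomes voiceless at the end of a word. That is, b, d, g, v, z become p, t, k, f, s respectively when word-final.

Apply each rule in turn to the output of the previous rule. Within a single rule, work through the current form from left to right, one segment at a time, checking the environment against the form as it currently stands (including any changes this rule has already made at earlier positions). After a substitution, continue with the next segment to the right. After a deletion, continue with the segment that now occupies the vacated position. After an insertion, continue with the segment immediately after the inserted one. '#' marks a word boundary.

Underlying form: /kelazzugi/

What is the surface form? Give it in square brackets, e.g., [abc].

[selazuzi]

(1) Degemination: [kelazzugi] → [kelazugi]
(2) Velar Palatalization: [kelazugi] → [selazuzi]
(3) Final Devoicing: no change — [selazuzi]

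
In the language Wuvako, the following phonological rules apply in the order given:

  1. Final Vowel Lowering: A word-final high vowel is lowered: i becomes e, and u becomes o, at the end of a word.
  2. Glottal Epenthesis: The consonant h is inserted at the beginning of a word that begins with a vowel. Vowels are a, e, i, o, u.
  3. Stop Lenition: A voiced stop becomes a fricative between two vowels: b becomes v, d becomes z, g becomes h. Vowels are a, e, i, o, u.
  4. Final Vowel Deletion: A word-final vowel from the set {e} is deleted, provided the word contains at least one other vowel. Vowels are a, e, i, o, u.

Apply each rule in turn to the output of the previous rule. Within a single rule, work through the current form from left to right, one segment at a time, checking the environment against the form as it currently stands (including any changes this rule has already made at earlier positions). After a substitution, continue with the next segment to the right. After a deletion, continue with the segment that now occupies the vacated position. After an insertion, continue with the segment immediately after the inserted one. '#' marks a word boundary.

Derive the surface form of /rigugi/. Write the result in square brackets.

[rihuh]

1 Final Vowel Lowering: [rigugi] → [riguge]
2 Glottal Epenthesis: no change — [riguge]
3 Stop Lenition: [riguge] → [rihuhe]
4 Final Vowel Deletion: [rihuhe] → [rihuh]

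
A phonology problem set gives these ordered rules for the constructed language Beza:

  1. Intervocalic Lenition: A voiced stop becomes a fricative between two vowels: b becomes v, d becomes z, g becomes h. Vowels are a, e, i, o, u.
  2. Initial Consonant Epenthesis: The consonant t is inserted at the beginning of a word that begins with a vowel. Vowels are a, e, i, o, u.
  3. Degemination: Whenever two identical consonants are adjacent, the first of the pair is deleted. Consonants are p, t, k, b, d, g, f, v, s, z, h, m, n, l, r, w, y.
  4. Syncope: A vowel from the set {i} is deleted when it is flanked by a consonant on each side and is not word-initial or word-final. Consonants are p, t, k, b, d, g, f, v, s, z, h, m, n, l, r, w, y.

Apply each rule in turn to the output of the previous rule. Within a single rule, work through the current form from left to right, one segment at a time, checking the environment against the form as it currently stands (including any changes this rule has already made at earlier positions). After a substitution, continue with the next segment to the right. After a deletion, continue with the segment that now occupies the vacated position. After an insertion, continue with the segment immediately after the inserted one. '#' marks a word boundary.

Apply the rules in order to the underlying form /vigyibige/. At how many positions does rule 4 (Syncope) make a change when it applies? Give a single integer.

1 Intervocalic Lenition: [vigyibige] → [vigyivihe]
2 Initial Consonant Epenthesis: no change — [vigyivihe]
3 Degemination: no change — [vigyivihe]
4 Syncope: [vigyivihe] → [vgyvhe]
Rule 4 changed 3 position(s).

3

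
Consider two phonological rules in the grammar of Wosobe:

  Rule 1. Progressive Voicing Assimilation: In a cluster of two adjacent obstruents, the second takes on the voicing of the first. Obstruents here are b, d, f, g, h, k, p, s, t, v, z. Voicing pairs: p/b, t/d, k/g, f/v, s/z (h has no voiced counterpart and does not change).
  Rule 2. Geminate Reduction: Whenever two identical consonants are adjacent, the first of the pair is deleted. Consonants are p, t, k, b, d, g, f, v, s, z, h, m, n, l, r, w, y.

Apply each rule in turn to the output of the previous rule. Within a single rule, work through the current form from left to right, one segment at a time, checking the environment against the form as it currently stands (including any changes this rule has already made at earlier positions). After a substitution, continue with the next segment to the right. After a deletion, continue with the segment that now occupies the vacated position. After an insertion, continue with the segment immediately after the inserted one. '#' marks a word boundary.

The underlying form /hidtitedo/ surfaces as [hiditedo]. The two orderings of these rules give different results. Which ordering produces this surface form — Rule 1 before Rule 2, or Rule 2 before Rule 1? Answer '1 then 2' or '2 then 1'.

1 then 2

Order 1 then 2:
  1 Progressive Voicing Assimilation: [hidtitedo] → [hidditedo]
  2 Geminate Reduction: [hidditedo] → [hiditedo]
  result: [hiditedo]
Order 2 then 1:
  2 Geminate Reduction: no change — [hidtitedo]
  1 Progressive Voicing Assimilation: [hidtitedo] → [hidditedo]
  result: [hidditedo]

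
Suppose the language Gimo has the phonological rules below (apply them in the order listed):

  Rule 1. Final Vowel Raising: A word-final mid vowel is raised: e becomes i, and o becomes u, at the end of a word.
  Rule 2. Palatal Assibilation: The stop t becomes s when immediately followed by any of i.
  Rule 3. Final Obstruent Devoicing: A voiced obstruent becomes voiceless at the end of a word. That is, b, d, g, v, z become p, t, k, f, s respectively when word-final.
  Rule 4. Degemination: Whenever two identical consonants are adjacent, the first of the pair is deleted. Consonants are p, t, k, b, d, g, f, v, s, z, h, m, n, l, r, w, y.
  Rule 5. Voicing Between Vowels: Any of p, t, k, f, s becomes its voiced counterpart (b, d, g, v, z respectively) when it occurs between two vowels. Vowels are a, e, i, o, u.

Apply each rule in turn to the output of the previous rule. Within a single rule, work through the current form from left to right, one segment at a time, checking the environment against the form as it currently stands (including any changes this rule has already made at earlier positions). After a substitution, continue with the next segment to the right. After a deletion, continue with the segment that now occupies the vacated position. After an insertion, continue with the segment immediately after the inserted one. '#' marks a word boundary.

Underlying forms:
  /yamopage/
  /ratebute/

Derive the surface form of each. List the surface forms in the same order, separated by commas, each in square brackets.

/yamopage/:
  Rule 1 Final Vowel Raising: [yamopage] → [yamopagi]
  Rule 2 Palatal Assibilation: no change — [yamopagi]
  Rule 3 Final Obstruent Devoicing: no change — [yamopagi]
  Rule 4 Degemination: no change — [yamopagi]
  Rule 5 Voicing Between Vowels: [yamopagi] → [yamobagi]
/ratebute/:
  Rule 1 Final Vowel Raising: [ratebute] → [ratebuti]
  Rule 2 Palatal Assibilation: [ratebuti] → [ratebusi]
  Rule 3 Final Obstruent Devoicing: no change — [ratebusi]
  Rule 4 Degemination: no change — [ratebusi]
  Rule 5 Voicing Between Vowels: [ratebusi] → [radebuzi]

[yamobagi], [radebuzi]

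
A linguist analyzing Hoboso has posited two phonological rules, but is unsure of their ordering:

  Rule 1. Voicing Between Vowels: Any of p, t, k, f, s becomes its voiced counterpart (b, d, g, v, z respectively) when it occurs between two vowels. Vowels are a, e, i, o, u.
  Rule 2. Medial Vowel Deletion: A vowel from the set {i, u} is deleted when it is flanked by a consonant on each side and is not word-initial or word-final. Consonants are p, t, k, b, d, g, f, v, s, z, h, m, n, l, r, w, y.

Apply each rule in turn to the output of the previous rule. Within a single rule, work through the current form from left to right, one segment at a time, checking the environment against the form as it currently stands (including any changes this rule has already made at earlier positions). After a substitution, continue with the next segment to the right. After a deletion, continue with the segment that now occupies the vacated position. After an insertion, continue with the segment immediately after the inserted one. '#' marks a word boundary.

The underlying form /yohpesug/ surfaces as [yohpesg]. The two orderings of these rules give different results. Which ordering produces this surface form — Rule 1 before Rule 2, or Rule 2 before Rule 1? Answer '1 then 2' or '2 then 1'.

2 then 1

Order 1 then 2:
  1 Voicing Between Vowels: [yohpesug] → [yohpezug]
  2 Medial Vowel Deletion: [yohpezug] → [yohpezg]
  result: [yohpezg]
Order 2 then 1:
  2 Medial Vowel Deletion: [yohpesug] → [yohpesg]
  1 Voicing Between Vowels: no change — [yohpesg]
  result: [yohpesg]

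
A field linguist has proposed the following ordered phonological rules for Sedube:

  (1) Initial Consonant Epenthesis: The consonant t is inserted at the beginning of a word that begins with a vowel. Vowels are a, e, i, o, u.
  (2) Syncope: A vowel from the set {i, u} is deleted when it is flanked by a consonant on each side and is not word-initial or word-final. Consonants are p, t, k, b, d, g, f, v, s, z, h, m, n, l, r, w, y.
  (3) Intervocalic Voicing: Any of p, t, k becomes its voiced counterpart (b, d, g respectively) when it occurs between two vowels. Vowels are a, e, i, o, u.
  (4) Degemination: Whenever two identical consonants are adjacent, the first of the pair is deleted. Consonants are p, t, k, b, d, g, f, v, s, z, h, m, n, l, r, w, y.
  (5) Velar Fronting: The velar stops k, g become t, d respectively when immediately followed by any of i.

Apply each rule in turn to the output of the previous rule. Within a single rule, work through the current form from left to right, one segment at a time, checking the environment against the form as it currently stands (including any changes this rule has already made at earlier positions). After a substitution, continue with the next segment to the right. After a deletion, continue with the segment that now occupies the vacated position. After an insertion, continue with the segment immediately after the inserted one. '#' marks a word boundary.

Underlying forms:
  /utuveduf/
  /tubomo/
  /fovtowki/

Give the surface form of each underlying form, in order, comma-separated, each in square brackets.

[tvedf], [tbomo], [fovtowti]

/utuveduf/:
  (1) Initial Consonant Epenthesis: [utuveduf] → [tutuveduf]
  (2) Syncope: [tutuveduf] → [ttvedf]
  (3) Intervocalic Voicing: no change — [ttvedf]
  (4) Degemination: [ttvedf] → [tvedf]
  (5) Velar Fronting: no change — [tvedf]
/tubomo/:
  (1) Initial Consonant Epenthesis: no change — [tubomo]
  (2) Syncope: [tubomo] → [tbomo]
  (3) Intervocalic Voicing: no change — [tbomo]
  (4) Degemination: no change — [tbomo]
  (5) Velar Fronting: no change — [tbomo]
/fovtowki/:
  (1) Initial Consonant Epenthesis: no change — [fovtowki]
  (2) Syncope: no change — [fovtowki]
  (3) Intervocalic Voicing: no change — [fovtowki]
  (4) Degemination: no change — [fovtowki]
  (5) Velar Fronting: [fovtowki] → [fovtowti]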